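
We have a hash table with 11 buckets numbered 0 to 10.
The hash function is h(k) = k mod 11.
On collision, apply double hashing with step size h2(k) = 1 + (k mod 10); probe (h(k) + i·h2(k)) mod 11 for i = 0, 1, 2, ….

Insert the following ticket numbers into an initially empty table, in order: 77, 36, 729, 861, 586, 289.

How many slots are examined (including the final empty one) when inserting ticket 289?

3

Insert 77: h=0, slot 0 empty => index 0.
Insert 36: h=3, slot 3 empty => index 3.
Insert 729: h=3, h2=10, slot 3 occupied => index 2.
Insert 861: h=3, h2=2, slot 3 occupied => index 5.
Insert 586: h=3, h2=7, slot 3 occupied => index 10.
Insert 289: h=3, h2=10, slots 3,2 occupied => index 1.
Table: [77, 289, 729, 36, _, 861, _, _, _, _, 586]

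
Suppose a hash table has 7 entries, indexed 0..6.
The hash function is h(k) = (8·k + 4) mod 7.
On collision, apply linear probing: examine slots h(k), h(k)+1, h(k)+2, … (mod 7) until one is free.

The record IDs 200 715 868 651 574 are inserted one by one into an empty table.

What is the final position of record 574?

Insert 200: h=1, slot 1 empty => index 1.
Insert 715: h=5, slot 5 empty => index 5.
Insert 868: h=4, slot 4 empty => index 4.
Insert 651: h=4, slots 4,5 occupied => index 6.
Insert 574: h=4, slots 4,5,6 occupied => index 0.
Table: [574, 200, —, —, 868, 715, 651]

0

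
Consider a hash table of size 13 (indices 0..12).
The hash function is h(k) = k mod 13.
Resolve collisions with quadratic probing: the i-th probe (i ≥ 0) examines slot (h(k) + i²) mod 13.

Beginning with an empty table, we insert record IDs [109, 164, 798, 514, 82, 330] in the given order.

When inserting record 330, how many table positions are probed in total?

3

109: h=5 → slot 5
164: h=8 → slot 8
798: h=5, probe 5,6 → slot 6
514: h=7 → slot 7
82: h=4 → slot 4
330: h=5, probe 5,6,9 → slot 9
Table: [., ., ., ., 82, 109, 798, 514, 164, 330, ., ., .]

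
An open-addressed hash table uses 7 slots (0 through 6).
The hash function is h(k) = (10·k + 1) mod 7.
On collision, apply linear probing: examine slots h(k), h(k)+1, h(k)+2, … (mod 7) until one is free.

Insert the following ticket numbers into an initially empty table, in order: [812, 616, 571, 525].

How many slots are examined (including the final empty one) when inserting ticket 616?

812 hashes to 1; slot 1 is free → place at 1.
616 hashes to 1; 1 taken → place at 2.
571 hashes to 6; slot 6 is free → place at 6.
525 hashes to 1; 1,2 taken → place at 3.
Table: [_, 812, 616, 525, _, _, 571]

2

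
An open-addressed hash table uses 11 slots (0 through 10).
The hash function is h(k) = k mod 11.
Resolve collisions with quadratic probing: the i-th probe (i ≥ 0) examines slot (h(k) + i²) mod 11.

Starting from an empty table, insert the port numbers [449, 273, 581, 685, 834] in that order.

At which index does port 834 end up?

7

449 hashes to 9; slot 9 is free → place at 9.
273 hashes to 9; 9 taken → place at 10.
581 hashes to 9; 9,10 taken → place at 2.
685 hashes to 3; slot 3 is free → place at 3.
834 hashes to 9; 9,10,2 taken → place at 7.
Table: [-, -, 581, 685, -, -, -, 834, -, 449, 273]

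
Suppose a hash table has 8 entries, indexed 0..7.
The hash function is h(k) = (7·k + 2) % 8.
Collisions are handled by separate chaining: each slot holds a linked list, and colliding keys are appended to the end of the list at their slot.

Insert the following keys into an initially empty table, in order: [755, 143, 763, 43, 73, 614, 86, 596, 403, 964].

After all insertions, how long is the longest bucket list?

4

755 → bucket 7
143 → bucket 3
763 → bucket 7 (collision)
43 → bucket 7 (collision)
73 → bucket 1
614 → bucket 4
86 → bucket 4 (collision)
596 → bucket 6
403 → bucket 7 (collision)
964 → bucket 6 (collision)
Final buckets:
0: .
1: 73
2: .
3: 143
4: 614 -> 86
5: .
6: 596 -> 964
7: 755 -> 763 -> 43 -> 403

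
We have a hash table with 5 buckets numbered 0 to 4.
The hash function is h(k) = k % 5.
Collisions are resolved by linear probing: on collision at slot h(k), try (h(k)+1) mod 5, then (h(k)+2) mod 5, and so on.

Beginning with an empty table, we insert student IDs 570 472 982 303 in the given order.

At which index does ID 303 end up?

570: h=0 -> slot 0
472: h=2 -> slot 2
982: h=2, probe 2,3 -> slot 3
303: h=3, probe 3,4 -> slot 4
Table: [570, ., 472, 982, 303]

4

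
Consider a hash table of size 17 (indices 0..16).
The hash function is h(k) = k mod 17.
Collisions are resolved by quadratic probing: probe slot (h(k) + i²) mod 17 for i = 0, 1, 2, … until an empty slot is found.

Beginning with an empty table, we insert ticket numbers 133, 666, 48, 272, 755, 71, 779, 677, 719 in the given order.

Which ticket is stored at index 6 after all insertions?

Insert 133: h=14, slot 14 empty => index 14.
Insert 666: h=3, slot 3 empty => index 3.
Insert 48: h=14, slot 14 occupied => index 15.
Insert 272: h=0, slot 0 empty => index 0.
Insert 755: h=7, slot 7 empty => index 7.
Insert 71: h=3, slot 3 occupied => index 4.
Insert 779: h=14, slots 14,15 occupied => index 1.
Insert 677: h=14, slots 14,15,1 occupied => index 6.
Insert 719: h=5, slot 5 empty => index 5.
Table: [272, 779, —, 666, 71, 719, 677, 755, —, —, —, —, —, —, 133, 48, —]

677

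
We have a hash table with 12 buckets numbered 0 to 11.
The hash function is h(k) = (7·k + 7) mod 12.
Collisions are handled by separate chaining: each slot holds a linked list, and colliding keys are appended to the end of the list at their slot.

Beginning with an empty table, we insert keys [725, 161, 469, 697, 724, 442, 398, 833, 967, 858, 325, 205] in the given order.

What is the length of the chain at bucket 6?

725 → bucket 6
161 → bucket 6 (collision)
469 → bucket 2
697 → bucket 2 (collision)
724 → bucket 11
442 → bucket 5
398 → bucket 9
833 → bucket 6 (collision)
967 → bucket 8
858 → bucket 1
325 → bucket 2 (collision)
205 → bucket 2 (collision)
Final buckets:
0: .
1: 858
2: 469 -> 697 -> 325 -> 205
3: .
4: .
5: 442
6: 725 -> 161 -> 833
7: .
8: 967
9: 398
10: .
11: 724

3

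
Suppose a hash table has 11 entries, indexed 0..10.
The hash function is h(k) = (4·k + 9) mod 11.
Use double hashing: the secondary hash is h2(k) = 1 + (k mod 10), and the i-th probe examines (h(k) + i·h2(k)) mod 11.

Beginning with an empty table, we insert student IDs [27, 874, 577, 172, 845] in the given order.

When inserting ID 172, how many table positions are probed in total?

27: h=7 => slot 7
874: h=7, h2=5, probe 7,1 => slot 1
577: h=7, h2=8, probe 7,4 => slot 4
172: h=4, h2=3, probe 4,7,10 => slot 10
845: h=1, h2=6, probe 1,7,2 => slot 2
Table: [_, 874, 845, _, 577, _, _, 27, _, _, 172]

3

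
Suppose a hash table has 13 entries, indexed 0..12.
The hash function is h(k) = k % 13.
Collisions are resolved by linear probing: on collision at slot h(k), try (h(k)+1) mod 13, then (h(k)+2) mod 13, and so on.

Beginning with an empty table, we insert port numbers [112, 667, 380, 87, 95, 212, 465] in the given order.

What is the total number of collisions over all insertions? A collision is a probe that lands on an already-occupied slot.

3

112: h=8 => slot 8
667: h=4 => slot 4
380: h=3 => slot 3
87: h=9 => slot 9
95: h=4, probe 4,5 => slot 5
212: h=4, probe 4,5,6 => slot 6
465: h=10 => slot 10
Table: [∅, ∅, ∅, 380, 667, 95, 212, ∅, 112, 87, 465, ∅, ∅]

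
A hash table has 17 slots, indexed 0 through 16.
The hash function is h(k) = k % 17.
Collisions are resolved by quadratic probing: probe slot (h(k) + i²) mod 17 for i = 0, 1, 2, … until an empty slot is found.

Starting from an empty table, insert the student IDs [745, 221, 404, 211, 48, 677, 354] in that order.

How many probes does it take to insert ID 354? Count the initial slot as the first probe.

745 hashes to 14; slot 14 is free => place at 14.
221 hashes to 0; slot 0 is free => place at 0.
404 hashes to 13; slot 13 is free => place at 13.
211 hashes to 7; slot 7 is free => place at 7.
48 hashes to 14; 14 taken => place at 15.
677 hashes to 14; 14,15 taken => place at 1.
354 hashes to 14; 14,15,1 taken => place at 6.
Table: [221, 677, _, _, _, _, 354, 211, _, _, _, _, _, 404, 745, 48, _]

4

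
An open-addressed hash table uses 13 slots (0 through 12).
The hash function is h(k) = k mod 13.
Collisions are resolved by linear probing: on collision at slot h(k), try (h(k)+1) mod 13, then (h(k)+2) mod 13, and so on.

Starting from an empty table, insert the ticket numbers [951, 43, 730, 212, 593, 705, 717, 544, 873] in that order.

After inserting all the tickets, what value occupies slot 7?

717

951 hashes to 2; slot 2 is free → place at 2.
43 hashes to 4; slot 4 is free → place at 4.
730 hashes to 2; 2 taken → place at 3.
212 hashes to 4; 4 taken → place at 5.
593 hashes to 8; slot 8 is free → place at 8.
705 hashes to 3; 3,4,5 taken → place at 6.
717 hashes to 2; 2,3,4,5,6 taken → place at 7.
544 hashes to 11; slot 11 is free → place at 11.
873 hashes to 2; 2,3,4,5,6,7,8 taken → place at 9.
Table: [_, _, 951, 730, 43, 212, 705, 717, 593, 873, _, 544, _]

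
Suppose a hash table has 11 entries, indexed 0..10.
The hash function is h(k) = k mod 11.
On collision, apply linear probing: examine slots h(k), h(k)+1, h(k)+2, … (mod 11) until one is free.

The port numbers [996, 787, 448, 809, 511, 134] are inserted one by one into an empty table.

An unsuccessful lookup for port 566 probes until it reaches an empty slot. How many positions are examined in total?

6

Insert 996: h=6, slot 6 empty → index 6.
Insert 787: h=6, slot 6 occupied → index 7.
Insert 448: h=8, slot 8 empty → index 8.
Insert 809: h=6, slots 6,7,8 occupied → index 9.
Insert 511: h=5, slot 5 empty → index 5.
Insert 134: h=2, slot 2 empty → index 2.
Table: [—, —, 134, —, —, 511, 996, 787, 448, 809, —]
Lookup 566: h=5, probe 5,6,7,8,9,10 → slot 10 empty, not found.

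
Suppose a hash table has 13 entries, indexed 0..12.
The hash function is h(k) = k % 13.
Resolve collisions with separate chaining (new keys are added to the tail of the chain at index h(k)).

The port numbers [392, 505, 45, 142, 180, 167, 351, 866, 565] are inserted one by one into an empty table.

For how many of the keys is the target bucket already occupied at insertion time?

Insert 392: h=2, bucket 2 empty -> new chain.
Insert 505: h=11, bucket 11 empty -> new chain.
Insert 45: h=6, bucket 6 empty -> new chain.
Insert 142: h=12, bucket 12 empty -> new chain.
Insert 180: h=11, bucket 11 nonempty -> append to chain.
Insert 167: h=11, bucket 11 nonempty -> append to chain.
Insert 351: h=0, bucket 0 empty -> new chain.
Insert 866: h=8, bucket 8 empty -> new chain.
Insert 565: h=6, bucket 6 nonempty -> append to chain.
Final buckets:
0: 351
1: _
2: 392
3: _
4: _
5: _
6: 45 -> 565
7: _
8: 866
9: _
10: _
11: 505 -> 180 -> 167
12: 142

3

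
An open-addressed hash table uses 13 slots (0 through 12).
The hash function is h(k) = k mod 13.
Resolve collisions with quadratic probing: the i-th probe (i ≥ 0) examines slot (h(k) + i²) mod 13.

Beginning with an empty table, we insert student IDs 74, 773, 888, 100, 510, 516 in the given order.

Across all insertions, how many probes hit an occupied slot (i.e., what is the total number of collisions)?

3

74: h=9 => slot 9
773: h=6 => slot 6
888: h=4 => slot 4
100: h=9, probe 9,10 => slot 10
510: h=3 => slot 3
516: h=9, probe 9,10,0 => slot 0
Table: [516, _, _, 510, 888, _, 773, _, _, 74, 100, _, _]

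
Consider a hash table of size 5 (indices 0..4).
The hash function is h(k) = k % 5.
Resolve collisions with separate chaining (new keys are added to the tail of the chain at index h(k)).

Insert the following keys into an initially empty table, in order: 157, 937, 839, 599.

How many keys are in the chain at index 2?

2

Insert 157: h=2, bucket 2 empty → new chain.
Insert 937: h=2, bucket 2 nonempty → append to chain.
Insert 839: h=4, bucket 4 empty → new chain.
Insert 599: h=4, bucket 4 nonempty → append to chain.
Final buckets:
0: _
1: _
2: 157 -> 937
3: _
4: 839 -> 599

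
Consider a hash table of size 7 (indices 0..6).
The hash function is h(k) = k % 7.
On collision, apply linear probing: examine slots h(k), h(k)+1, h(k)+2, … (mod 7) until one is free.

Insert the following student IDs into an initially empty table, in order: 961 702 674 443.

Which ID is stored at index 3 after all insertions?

702

Insert 961: h=2, slot 2 empty → index 2.
Insert 702: h=2, slot 2 occupied → index 3.
Insert 674: h=2, slots 2,3 occupied → index 4.
Insert 443: h=2, slots 2,3,4 occupied → index 5.
Table: [-, -, 961, 702, 674, 443, -]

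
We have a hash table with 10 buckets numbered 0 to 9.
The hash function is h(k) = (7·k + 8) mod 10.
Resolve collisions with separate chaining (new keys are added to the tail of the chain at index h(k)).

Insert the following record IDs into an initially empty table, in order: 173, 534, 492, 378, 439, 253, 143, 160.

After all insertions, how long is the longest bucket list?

173 -> bucket 9
534 -> bucket 6
492 -> bucket 2
378 -> bucket 4
439 -> bucket 1
253 -> bucket 9 (collision)
143 -> bucket 9 (collision)
160 -> bucket 8
Final buckets:
0: -
1: 439
2: 492
3: -
4: 378
5: -
6: 534
7: -
8: 160
9: 173 -> 253 -> 143

3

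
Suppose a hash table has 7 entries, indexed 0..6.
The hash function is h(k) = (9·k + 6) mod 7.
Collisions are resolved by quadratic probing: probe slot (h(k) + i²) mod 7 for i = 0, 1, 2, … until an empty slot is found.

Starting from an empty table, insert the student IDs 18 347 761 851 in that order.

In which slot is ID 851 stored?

18: h=0 => slot 0
347: h=0, probe 0,1 => slot 1
761: h=2 => slot 2
851: h=0, probe 0,1,4 => slot 4
Table: [18, 347, 761, ., 851, ., .]

4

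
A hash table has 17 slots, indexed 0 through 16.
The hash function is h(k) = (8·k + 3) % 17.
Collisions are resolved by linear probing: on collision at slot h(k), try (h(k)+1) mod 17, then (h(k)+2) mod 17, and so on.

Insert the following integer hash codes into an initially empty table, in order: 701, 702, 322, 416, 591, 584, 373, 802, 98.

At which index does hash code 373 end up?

Insert 701: h=1, slot 1 empty -> index 1.
Insert 702: h=9, slot 9 empty -> index 9.
Insert 322: h=12, slot 12 empty -> index 12.
Insert 416: h=16, slot 16 empty -> index 16.
Insert 591: h=5, slot 5 empty -> index 5.
Insert 584: h=0, slot 0 empty -> index 0.
Insert 373: h=12, slot 12 occupied -> index 13.
Insert 802: h=10, slot 10 empty -> index 10.
Insert 98: h=5, slot 5 occupied -> index 6.
Table: [584, 701, —, —, —, 591, 98, —, —, 702, 802, —, 322, 373, —, —, 416]

13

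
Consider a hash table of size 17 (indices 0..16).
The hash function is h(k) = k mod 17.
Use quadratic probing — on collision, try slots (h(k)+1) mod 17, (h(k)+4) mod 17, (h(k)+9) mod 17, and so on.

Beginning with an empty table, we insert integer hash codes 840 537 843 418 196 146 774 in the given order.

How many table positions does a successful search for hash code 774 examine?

Insert 840: h=7, slot 7 empty → index 7.
Insert 537: h=10, slot 10 empty → index 10.
Insert 843: h=10, slot 10 occupied → index 11.
Insert 418: h=10, slots 10,11 occupied → index 14.
Insert 196: h=9, slot 9 empty → index 9.
Insert 146: h=10, slots 10,11,14 occupied → index 2.
Insert 774: h=9, slots 9,10 occupied → index 13.
Table: [., ., 146, ., ., ., ., 840, ., 196, 537, 843, ., 774, 418, ., .]
Lookup 774: h=9, probe 9,10,13 → found at 13.

3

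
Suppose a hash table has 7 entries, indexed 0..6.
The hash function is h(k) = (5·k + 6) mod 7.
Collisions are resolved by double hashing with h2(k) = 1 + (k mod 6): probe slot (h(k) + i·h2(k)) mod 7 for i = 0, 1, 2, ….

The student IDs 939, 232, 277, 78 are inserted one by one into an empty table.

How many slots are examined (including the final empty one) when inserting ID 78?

Insert 939: h=4, slot 4 empty => index 4.
Insert 232: h=4, h2=5, slot 4 occupied => index 2.
Insert 277: h=5, slot 5 empty => index 5.
Insert 78: h=4, h2=1, slots 4,5 occupied => index 6.
Table: [∅, ∅, 232, ∅, 939, 277, 78]

3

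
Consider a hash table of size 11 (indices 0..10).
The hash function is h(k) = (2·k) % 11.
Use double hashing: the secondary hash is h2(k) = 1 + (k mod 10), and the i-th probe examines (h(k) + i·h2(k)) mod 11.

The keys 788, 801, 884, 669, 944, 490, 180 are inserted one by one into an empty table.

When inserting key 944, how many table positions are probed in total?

2

Insert 788: h=3, slot 3 empty -> index 3.
Insert 801: h=7, slot 7 empty -> index 7.
Insert 884: h=8, slot 8 empty -> index 8.
Insert 669: h=7, h2=10, slot 7 occupied -> index 6.
Insert 944: h=7, h2=5, slot 7 occupied -> index 1.
Insert 490: h=1, h2=1, slot 1 occupied -> index 2.
Insert 180: h=8, h2=1, slot 8 occupied -> index 9.
Table: [-, 944, 490, 788, -, -, 669, 801, 884, 180, -]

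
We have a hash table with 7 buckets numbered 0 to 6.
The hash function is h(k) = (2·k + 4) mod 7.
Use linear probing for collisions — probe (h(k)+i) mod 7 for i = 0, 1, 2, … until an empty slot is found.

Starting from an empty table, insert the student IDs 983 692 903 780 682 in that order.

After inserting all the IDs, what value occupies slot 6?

682

983: h=3 -> slot 3
692: h=2 -> slot 2
903: h=4 -> slot 4
780: h=3, probe 3,4,5 -> slot 5
682: h=3, probe 3,4,5,6 -> slot 6
Table: [-, -, 692, 983, 903, 780, 682]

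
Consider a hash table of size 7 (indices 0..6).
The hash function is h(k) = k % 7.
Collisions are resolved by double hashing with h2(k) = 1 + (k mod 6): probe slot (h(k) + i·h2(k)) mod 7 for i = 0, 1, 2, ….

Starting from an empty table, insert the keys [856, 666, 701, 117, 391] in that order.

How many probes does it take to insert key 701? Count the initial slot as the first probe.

2

856 hashes to 2; slot 2 is free -> place at 2.
666 hashes to 1; slot 1 is free -> place at 1.
701 hashes to 1, h2=6; 1 taken -> place at 0.
117 hashes to 5; slot 5 is free -> place at 5.
391 hashes to 6; slot 6 is free -> place at 6.
Table: [701, 666, 856, ∅, ∅, 117, 391]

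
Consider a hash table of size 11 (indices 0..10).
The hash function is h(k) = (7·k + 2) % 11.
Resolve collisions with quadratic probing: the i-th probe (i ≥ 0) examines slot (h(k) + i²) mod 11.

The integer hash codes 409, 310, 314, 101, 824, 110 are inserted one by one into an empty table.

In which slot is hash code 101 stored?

9

Insert 409: h=5, slot 5 empty => index 5.
Insert 310: h=5, slot 5 occupied => index 6.
Insert 314: h=0, slot 0 empty => index 0.
Insert 101: h=5, slots 5,6 occupied => index 9.
Insert 824: h=6, slot 6 occupied => index 7.
Insert 110: h=2, slot 2 empty => index 2.
Table: [314, -, 110, -, -, 409, 310, 824, -, 101, -]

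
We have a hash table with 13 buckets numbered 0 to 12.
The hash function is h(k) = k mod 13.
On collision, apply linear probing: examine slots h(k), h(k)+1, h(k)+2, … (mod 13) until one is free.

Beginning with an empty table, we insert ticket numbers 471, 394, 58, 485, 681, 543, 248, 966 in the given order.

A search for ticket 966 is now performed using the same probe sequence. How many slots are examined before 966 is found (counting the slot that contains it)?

5

471 hashes to 3; slot 3 is free -> place at 3.
394 hashes to 4; slot 4 is free -> place at 4.
58 hashes to 6; slot 6 is free -> place at 6.
485 hashes to 4; 4 taken -> place at 5.
681 hashes to 5; 5,6 taken -> place at 7.
543 hashes to 10; slot 10 is free -> place at 10.
248 hashes to 1; slot 1 is free -> place at 1.
966 hashes to 4; 4,5,6,7 taken -> place at 8.
Table: [_, 248, _, 471, 394, 485, 58, 681, 966, _, 543, _, _]
Lookup 966: h=4, probe 4,5,6,7,8 → found at 8.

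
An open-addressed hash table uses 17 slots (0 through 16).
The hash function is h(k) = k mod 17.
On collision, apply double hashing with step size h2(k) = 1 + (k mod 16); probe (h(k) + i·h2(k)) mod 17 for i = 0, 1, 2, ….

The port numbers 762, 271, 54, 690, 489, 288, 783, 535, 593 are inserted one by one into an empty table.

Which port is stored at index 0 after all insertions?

762 hashes to 14; slot 14 is free => place at 14.
271 hashes to 16; slot 16 is free => place at 16.
54 hashes to 3; slot 3 is free => place at 3.
690 hashes to 10; slot 10 is free => place at 10.
489 hashes to 13; slot 13 is free => place at 13.
288 hashes to 16, h2=1; 16 taken => place at 0.
783 hashes to 1; slot 1 is free => place at 1.
535 hashes to 8; slot 8 is free => place at 8.
593 hashes to 15; slot 15 is free => place at 15.
Table: [288, 783, ., 54, ., ., ., ., 535, ., 690, ., ., 489, 762, 593, 271]

288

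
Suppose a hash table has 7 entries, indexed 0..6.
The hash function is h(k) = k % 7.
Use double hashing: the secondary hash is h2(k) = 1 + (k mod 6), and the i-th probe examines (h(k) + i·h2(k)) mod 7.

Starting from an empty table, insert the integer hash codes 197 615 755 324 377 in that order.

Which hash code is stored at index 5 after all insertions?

755

197 hashes to 1; slot 1 is free → place at 1.
615 hashes to 6; slot 6 is free → place at 6.
755 hashes to 6, h2=6; 6 taken → place at 5.
324 hashes to 2; slot 2 is free → place at 2.
377 hashes to 6, h2=6; 6,5 taken → place at 4.
Table: [∅, 197, 324, ∅, 377, 755, 615]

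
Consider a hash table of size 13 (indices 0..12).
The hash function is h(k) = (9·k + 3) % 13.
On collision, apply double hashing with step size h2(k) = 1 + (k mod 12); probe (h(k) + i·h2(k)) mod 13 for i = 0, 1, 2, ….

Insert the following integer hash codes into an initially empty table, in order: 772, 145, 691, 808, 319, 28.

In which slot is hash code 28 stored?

772: h=9 → slot 9
145: h=8 → slot 8
691: h=8, h2=8, probe 8,3 → slot 3
808: h=8, h2=5, probe 8,0 → slot 0
319: h=1 → slot 1
28: h=8, h2=5, probe 8,0,5 → slot 5
Table: [808, 319, ., 691, ., 28, ., ., 145, 772, ., ., .]

5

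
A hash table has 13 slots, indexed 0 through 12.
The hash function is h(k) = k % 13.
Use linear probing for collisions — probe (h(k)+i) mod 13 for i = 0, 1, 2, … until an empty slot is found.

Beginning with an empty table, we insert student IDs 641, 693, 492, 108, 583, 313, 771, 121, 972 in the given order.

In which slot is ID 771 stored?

641 hashes to 4; slot 4 is free → place at 4.
693 hashes to 4; 4 taken → place at 5.
492 hashes to 11; slot 11 is free → place at 11.
108 hashes to 4; 4,5 taken → place at 6.
583 hashes to 11; 11 taken → place at 12.
313 hashes to 1; slot 1 is free → place at 1.
771 hashes to 4; 4,5,6 taken → place at 7.
121 hashes to 4; 4,5,6,7 taken → place at 8.
972 hashes to 10; slot 10 is free → place at 10.
Table: [., 313, ., ., 641, 693, 108, 771, 121, ., 972, 492, 583]

7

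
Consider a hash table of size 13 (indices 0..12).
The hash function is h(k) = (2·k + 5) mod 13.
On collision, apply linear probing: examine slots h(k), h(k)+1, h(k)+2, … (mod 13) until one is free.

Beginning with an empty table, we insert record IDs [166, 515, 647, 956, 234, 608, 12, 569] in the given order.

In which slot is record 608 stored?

Insert 166: h=12, slot 12 empty => index 12.
Insert 515: h=8, slot 8 empty => index 8.
Insert 647: h=12, slot 12 occupied => index 0.
Insert 956: h=6, slot 6 empty => index 6.
Insert 234: h=5, slot 5 empty => index 5.
Insert 608: h=12, slots 12,0 occupied => index 1.
Insert 12: h=3, slot 3 empty => index 3.
Insert 569: h=12, slots 12,0,1 occupied => index 2.
Table: [647, 608, 569, 12, -, 234, 956, -, 515, -, -, -, 166]

1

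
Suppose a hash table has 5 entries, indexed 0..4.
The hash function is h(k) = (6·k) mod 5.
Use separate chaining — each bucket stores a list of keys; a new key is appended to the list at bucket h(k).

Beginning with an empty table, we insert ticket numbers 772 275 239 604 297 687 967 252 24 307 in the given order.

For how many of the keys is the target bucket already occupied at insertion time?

Insert 772: h=2, bucket 2 empty → new chain.
Insert 275: h=0, bucket 0 empty → new chain.
Insert 239: h=4, bucket 4 empty → new chain.
Insert 604: h=4, bucket 4 nonempty → append to chain.
Insert 297: h=2, bucket 2 nonempty → append to chain.
Insert 687: h=2, bucket 2 nonempty → append to chain.
Insert 967: h=2, bucket 2 nonempty → append to chain.
Insert 252: h=2, bucket 2 nonempty → append to chain.
Insert 24: h=4, bucket 4 nonempty → append to chain.
Insert 307: h=2, bucket 2 nonempty → append to chain.
Final buckets:
0: 275
1: .
2: 772 -> 297 -> 687 -> 967 -> 252 -> 307
3: .
4: 239 -> 604 -> 24

7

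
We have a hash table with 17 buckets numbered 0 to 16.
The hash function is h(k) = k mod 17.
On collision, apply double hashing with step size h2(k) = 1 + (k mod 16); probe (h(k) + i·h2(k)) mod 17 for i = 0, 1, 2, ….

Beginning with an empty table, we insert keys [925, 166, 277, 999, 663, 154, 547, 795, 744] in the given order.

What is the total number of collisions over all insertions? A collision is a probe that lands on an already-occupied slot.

4

925 hashes to 7; slot 7 is free -> place at 7.
166 hashes to 13; slot 13 is free -> place at 13.
277 hashes to 5; slot 5 is free -> place at 5.
999 hashes to 13, h2=8; 13 taken -> place at 4.
663 hashes to 0; slot 0 is free -> place at 0.
154 hashes to 1; slot 1 is free -> place at 1.
547 hashes to 3; slot 3 is free -> place at 3.
795 hashes to 13, h2=12; 13 taken -> place at 8.
744 hashes to 13, h2=9; 13,5 taken -> place at 14.
Table: [663, 154, —, 547, 999, 277, —, 925, 795, —, —, —, —, 166, 744, —, —]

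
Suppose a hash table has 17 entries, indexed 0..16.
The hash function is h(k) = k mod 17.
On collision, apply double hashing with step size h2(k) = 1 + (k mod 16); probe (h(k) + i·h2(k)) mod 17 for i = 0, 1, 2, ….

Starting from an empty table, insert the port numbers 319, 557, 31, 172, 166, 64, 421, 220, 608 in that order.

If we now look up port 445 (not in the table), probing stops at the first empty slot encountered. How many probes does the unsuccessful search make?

4

319 hashes to 13; slot 13 is free → place at 13.
557 hashes to 13, h2=14; 13 taken → place at 10.
31 hashes to 14; slot 14 is free → place at 14.
172 hashes to 2; slot 2 is free → place at 2.
166 hashes to 13, h2=7; 13 taken → place at 3.
64 hashes to 13, h2=1; 13,14 taken → place at 15.
421 hashes to 13, h2=6; 13,2 taken → place at 8.
220 hashes to 16; slot 16 is free → place at 16.
608 hashes to 13, h2=1; 13,14,15,16 taken → place at 0.
Table: [608, —, 172, 166, —, —, —, —, 421, —, 557, —, —, 319, 31, 64, 220]
Lookup 445: h=3, h2=14, probe 3,0,14,11 → slot 11 empty, not found.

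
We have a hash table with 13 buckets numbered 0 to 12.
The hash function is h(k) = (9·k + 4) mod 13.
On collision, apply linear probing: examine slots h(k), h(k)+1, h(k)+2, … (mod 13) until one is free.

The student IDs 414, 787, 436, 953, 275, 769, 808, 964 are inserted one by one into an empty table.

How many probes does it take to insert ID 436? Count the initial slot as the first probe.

Insert 414: h=12, slot 12 empty → index 12.
Insert 787: h=2, slot 2 empty → index 2.
Insert 436: h=2, slot 2 occupied → index 3.
Insert 953: h=1, slot 1 empty → index 1.
Insert 275: h=9, slot 9 empty → index 9.
Insert 769: h=9, slot 9 occupied → index 10.
Insert 808: h=9, slots 9,10 occupied → index 11.
Insert 964: h=9, slots 9,10,11,12 occupied → index 0.
Table: [964, 953, 787, 436, ., ., ., ., ., 275, 769, 808, 414]

2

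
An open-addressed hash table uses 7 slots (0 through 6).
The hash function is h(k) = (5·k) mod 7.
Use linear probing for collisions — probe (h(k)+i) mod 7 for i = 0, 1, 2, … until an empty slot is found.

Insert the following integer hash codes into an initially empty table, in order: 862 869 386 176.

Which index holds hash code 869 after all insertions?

6

862 hashes to 5; slot 5 is free → place at 5.
869 hashes to 5; 5 taken → place at 6.
386 hashes to 5; 5,6 taken → place at 0.
176 hashes to 5; 5,6,0 taken → place at 1.
Table: [386, 176, _, _, _, 862, 869]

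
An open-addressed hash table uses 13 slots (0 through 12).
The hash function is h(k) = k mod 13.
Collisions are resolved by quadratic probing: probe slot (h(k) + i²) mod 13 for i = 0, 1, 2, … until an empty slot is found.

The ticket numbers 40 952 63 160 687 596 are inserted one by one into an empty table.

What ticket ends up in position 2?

596

Insert 40: h=1, slot 1 empty -> index 1.
Insert 952: h=3, slot 3 empty -> index 3.
Insert 63: h=11, slot 11 empty -> index 11.
Insert 160: h=4, slot 4 empty -> index 4.
Insert 687: h=11, slot 11 occupied -> index 12.
Insert 596: h=11, slots 11,12 occupied -> index 2.
Table: [_, 40, 596, 952, 160, _, _, _, _, _, _, 63, 687]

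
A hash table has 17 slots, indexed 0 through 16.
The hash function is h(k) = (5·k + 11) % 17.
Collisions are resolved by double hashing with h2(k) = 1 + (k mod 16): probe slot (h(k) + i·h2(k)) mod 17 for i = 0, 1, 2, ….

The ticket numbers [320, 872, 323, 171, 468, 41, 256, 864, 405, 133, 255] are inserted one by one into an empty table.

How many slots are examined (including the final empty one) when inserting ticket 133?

320: h=13 => slot 13
872: h=2 => slot 2
323: h=11 => slot 11
171: h=16 => slot 16
468: h=5 => slot 5
41: h=12 => slot 12
256: h=16, h2=1, probe 16,0 => slot 0
864: h=13, h2=1, probe 13,14 => slot 14
405: h=13, h2=6, probe 13,2,8 => slot 8
133: h=13, h2=6, probe 13,2,8,14,3 => slot 3
255: h=11, h2=16, probe 11,10 => slot 10
Table: [256, ∅, 872, 133, ∅, 468, ∅, ∅, 405, ∅, 255, 323, 41, 320, 864, ∅, 171]

5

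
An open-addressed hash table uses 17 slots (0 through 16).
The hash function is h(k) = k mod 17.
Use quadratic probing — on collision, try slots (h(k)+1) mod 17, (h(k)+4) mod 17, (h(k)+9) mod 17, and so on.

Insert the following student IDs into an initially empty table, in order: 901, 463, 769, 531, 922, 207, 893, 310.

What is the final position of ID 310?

Insert 901: h=0, slot 0 empty → index 0.
Insert 463: h=4, slot 4 empty → index 4.
Insert 769: h=4, slot 4 occupied → index 5.
Insert 531: h=4, slots 4,5 occupied → index 8.
Insert 922: h=4, slots 4,5,8 occupied → index 13.
Insert 207: h=3, slot 3 empty → index 3.
Insert 893: h=9, slot 9 empty → index 9.
Insert 310: h=4, slots 4,5,8,13,3 occupied → index 12.
Table: [901, ., ., 207, 463, 769, ., ., 531, 893, ., ., 310, 922, ., ., .]

12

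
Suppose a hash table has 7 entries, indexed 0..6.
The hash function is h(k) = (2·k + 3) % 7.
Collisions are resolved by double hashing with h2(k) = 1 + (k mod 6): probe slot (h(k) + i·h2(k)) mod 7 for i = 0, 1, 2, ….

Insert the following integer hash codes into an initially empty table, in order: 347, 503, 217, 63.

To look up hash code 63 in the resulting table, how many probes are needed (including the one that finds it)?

347 hashes to 4; slot 4 is free => place at 4.
503 hashes to 1; slot 1 is free => place at 1.
217 hashes to 3; slot 3 is free => place at 3.
63 hashes to 3, h2=4; 3 taken => place at 0.
Table: [63, 503, -, 217, 347, -, -]
Lookup 63: h=3, h2=4, probe 3,0 → found at 0.

2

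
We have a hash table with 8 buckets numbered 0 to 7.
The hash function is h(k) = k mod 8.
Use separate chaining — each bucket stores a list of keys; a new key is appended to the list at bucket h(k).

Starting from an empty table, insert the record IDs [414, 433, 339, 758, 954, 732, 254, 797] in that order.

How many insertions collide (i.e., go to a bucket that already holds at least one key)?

Insert 414: h=6, bucket 6 empty -> new chain.
Insert 433: h=1, bucket 1 empty -> new chain.
Insert 339: h=3, bucket 3 empty -> new chain.
Insert 758: h=6, bucket 6 nonempty -> append to chain.
Insert 954: h=2, bucket 2 empty -> new chain.
Insert 732: h=4, bucket 4 empty -> new chain.
Insert 254: h=6, bucket 6 nonempty -> append to chain.
Insert 797: h=5, bucket 5 empty -> new chain.
Final buckets:
0: ∅
1: 433
2: 954
3: 339
4: 732
5: 797
6: 414 -> 758 -> 254
7: ∅

2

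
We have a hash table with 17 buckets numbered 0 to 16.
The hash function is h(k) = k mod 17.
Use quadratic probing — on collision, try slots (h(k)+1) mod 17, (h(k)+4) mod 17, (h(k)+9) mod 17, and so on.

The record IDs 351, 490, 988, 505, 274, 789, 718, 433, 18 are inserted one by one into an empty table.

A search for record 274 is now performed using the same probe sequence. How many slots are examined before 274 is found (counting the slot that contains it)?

Insert 351: h=11, slot 11 empty => index 11.
Insert 490: h=14, slot 14 empty => index 14.
Insert 988: h=2, slot 2 empty => index 2.
Insert 505: h=12, slot 12 empty => index 12.
Insert 274: h=2, slot 2 occupied => index 3.
Insert 789: h=7, slot 7 empty => index 7.
Insert 718: h=4, slot 4 empty => index 4.
Insert 433: h=8, slot 8 empty => index 8.
Insert 18: h=1, slot 1 empty => index 1.
Table: [_, 18, 988, 274, 718, _, _, 789, 433, _, _, 351, 505, _, 490, _, _]
Lookup 274: h=2, probe 2,3 → found at 3.

2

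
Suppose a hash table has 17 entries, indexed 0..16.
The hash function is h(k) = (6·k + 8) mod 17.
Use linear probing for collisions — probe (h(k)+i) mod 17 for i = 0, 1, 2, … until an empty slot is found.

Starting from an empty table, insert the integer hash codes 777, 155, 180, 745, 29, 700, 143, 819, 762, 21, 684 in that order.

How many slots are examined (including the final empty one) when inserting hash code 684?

777: h=12 -> slot 12
155: h=3 -> slot 3
180: h=0 -> slot 0
745: h=7 -> slot 7
29: h=12, probe 12,13 -> slot 13
700: h=9 -> slot 9
143: h=16 -> slot 16
819: h=9, probe 9,10 -> slot 10
762: h=7, probe 7,8 -> slot 8
21: h=15 -> slot 15
684: h=15, probe 15,16,0,1 -> slot 1
Table: [180, 684, _, 155, _, _, _, 745, 762, 700, 819, _, 777, 29, _, 21, 143]

4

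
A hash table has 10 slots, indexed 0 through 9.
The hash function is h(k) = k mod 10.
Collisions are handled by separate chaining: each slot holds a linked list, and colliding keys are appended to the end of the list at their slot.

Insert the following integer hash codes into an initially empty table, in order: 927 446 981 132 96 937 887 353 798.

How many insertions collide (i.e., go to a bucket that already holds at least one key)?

3

927 -> bucket 7
446 -> bucket 6
981 -> bucket 1
132 -> bucket 2
96 -> bucket 6 (collision)
937 -> bucket 7 (collision)
887 -> bucket 7 (collision)
353 -> bucket 3
798 -> bucket 8
Final buckets:
0: —
1: 981
2: 132
3: 353
4: —
5: —
6: 446 -> 96
7: 927 -> 937 -> 887
8: 798
9: —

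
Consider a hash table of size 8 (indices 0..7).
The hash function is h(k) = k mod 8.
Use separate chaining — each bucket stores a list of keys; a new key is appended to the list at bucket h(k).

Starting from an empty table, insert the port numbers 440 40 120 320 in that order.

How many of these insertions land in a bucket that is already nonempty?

Insert 440: h=0, bucket 0 empty → new chain.
Insert 40: h=0, bucket 0 nonempty → append to chain.
Insert 120: h=0, bucket 0 nonempty → append to chain.
Insert 320: h=0, bucket 0 nonempty → append to chain.
Final buckets:
0: 440 -> 40 -> 120 -> 320
1: -
2: -
3: -
4: -
5: -
6: -
7: -

3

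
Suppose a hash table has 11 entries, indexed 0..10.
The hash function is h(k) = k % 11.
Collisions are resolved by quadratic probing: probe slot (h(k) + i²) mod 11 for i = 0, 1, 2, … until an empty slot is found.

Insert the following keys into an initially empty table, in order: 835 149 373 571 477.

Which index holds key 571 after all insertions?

835 hashes to 10; slot 10 is free => place at 10.
149 hashes to 6; slot 6 is free => place at 6.
373 hashes to 10; 10 taken => place at 0.
571 hashes to 10; 10,0 taken => place at 3.
477 hashes to 4; slot 4 is free => place at 4.
Table: [373, —, —, 571, 477, —, 149, —, —, —, 835]

3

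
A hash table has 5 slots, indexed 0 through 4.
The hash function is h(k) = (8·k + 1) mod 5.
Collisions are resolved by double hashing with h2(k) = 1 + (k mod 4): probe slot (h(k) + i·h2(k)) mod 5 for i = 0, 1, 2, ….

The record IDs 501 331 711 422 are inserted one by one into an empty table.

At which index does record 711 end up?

501 hashes to 4; slot 4 is free => place at 4.
331 hashes to 4, h2=4; 4 taken => place at 3.
711 hashes to 4, h2=4; 4,3 taken => place at 2.
422 hashes to 2, h2=3; 2 taken => place at 0.
Table: [422, —, 711, 331, 501]

2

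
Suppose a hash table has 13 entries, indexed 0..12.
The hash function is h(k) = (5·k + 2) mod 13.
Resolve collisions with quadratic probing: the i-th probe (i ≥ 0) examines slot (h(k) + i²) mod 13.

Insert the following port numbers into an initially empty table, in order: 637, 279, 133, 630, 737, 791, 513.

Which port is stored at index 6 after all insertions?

Insert 637: h=2, slot 2 empty -> index 2.
Insert 279: h=6, slot 6 empty -> index 6.
Insert 133: h=4, slot 4 empty -> index 4.
Insert 630: h=6, slot 6 occupied -> index 7.
Insert 737: h=8, slot 8 empty -> index 8.
Insert 791: h=5, slot 5 empty -> index 5.
Insert 513: h=6, slots 6,7 occupied -> index 10.
Table: [∅, ∅, 637, ∅, 133, 791, 279, 630, 737, ∅, 513, ∅, ∅]

279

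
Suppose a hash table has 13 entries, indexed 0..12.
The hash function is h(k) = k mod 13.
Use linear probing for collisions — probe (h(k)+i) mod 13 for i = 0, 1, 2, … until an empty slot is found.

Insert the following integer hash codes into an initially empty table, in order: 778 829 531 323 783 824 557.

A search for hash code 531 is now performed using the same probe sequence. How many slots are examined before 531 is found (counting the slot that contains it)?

778 hashes to 11; slot 11 is free => place at 11.
829 hashes to 10; slot 10 is free => place at 10.
531 hashes to 11; 11 taken => place at 12.
323 hashes to 11; 11,12 taken => place at 0.
783 hashes to 3; slot 3 is free => place at 3.
824 hashes to 5; slot 5 is free => place at 5.
557 hashes to 11; 11,12,0 taken => place at 1.
Table: [323, 557, ., 783, ., 824, ., ., ., ., 829, 778, 531]
Lookup 531: h=11, probe 11,12 → found at 12.

2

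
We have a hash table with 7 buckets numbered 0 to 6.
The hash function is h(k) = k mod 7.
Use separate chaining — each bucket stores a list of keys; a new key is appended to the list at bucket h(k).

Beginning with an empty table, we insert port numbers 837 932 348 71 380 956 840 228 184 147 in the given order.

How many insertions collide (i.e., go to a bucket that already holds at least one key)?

5

837 → bucket 4
932 → bucket 1
348 → bucket 5
71 → bucket 1 (collision)
380 → bucket 2
956 → bucket 4 (collision)
840 → bucket 0
228 → bucket 4 (collision)
184 → bucket 2 (collision)
147 → bucket 0 (collision)
Final buckets:
0: 840 -> 147
1: 932 -> 71
2: 380 -> 184
3: _
4: 837 -> 956 -> 228
5: 348
6: _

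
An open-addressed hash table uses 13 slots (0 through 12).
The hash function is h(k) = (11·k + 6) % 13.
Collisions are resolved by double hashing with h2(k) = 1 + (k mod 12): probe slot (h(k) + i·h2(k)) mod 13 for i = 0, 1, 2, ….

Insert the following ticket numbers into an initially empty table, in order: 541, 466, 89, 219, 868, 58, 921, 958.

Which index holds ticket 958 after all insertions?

541: h=3 → slot 3
466: h=10 → slot 10
89: h=10, h2=6, probe 10,3,9 → slot 9
219: h=10, h2=4, probe 10,1 → slot 1
868: h=12 → slot 12
58: h=7 → slot 7
921: h=10, h2=10, probe 10,7,4 → slot 4
958: h=1, h2=11, probe 1,12,10,8 → slot 8
Table: [_, 219, _, 541, 921, _, _, 58, 958, 89, 466, _, 868]

8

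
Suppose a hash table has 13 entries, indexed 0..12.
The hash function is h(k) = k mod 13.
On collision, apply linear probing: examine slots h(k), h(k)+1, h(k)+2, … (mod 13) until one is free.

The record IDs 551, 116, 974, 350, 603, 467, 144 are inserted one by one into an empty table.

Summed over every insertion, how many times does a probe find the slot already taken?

Insert 551: h=5, slot 5 empty => index 5.
Insert 116: h=12, slot 12 empty => index 12.
Insert 974: h=12, slot 12 occupied => index 0.
Insert 350: h=12, slots 12,0 occupied => index 1.
Insert 603: h=5, slot 5 occupied => index 6.
Insert 467: h=12, slots 12,0,1 occupied => index 2.
Insert 144: h=1, slots 1,2 occupied => index 3.
Table: [974, 350, 467, 144, ∅, 551, 603, ∅, ∅, ∅, ∅, ∅, 116]

9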